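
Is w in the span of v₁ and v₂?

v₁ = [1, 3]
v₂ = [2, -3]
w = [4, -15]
Yes

Form the augmented matrix and row-reduce:
[v₁|v₂|w] = 
  [  1,   2,   4]
  [  3,  -3, -15]
R2 → R2 - (3)·R1
REF = 
  [  1,   2,   4]
  [  0,  -9, -27]

No row of the form [0 0 | nonzero], so the system is consistent. Back-substitution gives c₁ = -2, c₂ = 3: w = (-2)·v₁ + (3)·v₂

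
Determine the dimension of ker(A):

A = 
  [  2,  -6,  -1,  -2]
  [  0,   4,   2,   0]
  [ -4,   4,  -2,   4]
nullity(A) = 2

Row reduce:
R3 → R3 + (2)·R1
R3 → R3 + (2)·R2
REF = 
  [  2,  -6,  -1,  -2]
  [  0,   4,   2,   0]
  [  0,   0,   0,   0]
Pivot columns: 1, 2 → 2 pivots.
rank(A) = 2, so nullity(A) = 4 - 2 = 2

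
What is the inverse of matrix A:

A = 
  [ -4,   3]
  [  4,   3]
det(A) = (-4)(3) - (3)(4) = -24
For a 2×2 matrix, A⁻¹ = (1/det(A)) · [[d, -b], [-c, a]]
    = (-1/24) · [[3, -3], [-4, -4]]

A⁻¹ = 
  [-1/8,  1/8]
  [ 1/6,  1/6]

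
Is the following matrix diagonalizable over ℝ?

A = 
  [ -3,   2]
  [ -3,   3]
Yes

tr(A) = 0, det(A) = -3
Characteristic polynomial: λ² - tr(A)λ + det(A) = λ² - 3
λ² - 3 = 0  ⇒  λ = (0 ± √((0)² - 4·(-3)))/2 = (0 ± √(12))/2
  = √3,  -√3
Eigenvalues: √3, -√3  (≈ 1.732, -1.732)
The two irrational eigenvalues are distinct (simple), so each has alg. mult. = geom. mult. = 1.
Sum of geometric multiplicities equals n, so A has n independent eigenvectors.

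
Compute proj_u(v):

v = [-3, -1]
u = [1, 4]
v·u = (-3)(1) + (-1)(4) = -7
u·u = (1)² + (4)² = 17
proj_u(v) = (v·u / u·u) × u = (-7/17) × u

proj_u(v) = [-7/17, -28/17]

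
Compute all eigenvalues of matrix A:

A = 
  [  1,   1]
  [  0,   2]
tr(A) = 3, det(A) = 2
Characteristic polynomial: λ² - tr(A)λ + det(A) = λ² - 3λ + 2
λ² - 3λ + 2 = (λ - 1)(λ - 2)

λ = 2, 1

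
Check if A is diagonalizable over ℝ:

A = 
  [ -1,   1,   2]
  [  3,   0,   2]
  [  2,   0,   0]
Yes

Characteristic polynomial: det(λI - A) = λ³ + λ² - 7λ - 4
By the rational root theorem any rational root is an integer dividing 4; none of those is a root, so p(λ) has no rational roots and hence (being an irreducible cubic) no repeated roots.
Discriminant of the cubic: Δ = 1509
Δ > 0 ⇒ three distinct real eigenvalues: λ ≈ -2.925, -0.5519, 2.477
Three distinct real eigenvalues, so A has 3 independent eigenvectors.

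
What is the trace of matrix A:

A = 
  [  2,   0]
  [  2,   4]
6

tr(A) = 2 + 4 = 6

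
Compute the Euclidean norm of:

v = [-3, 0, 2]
3.606

||v||₂ = √((-3)² + (0)² + (2)²) = √13 = 3.606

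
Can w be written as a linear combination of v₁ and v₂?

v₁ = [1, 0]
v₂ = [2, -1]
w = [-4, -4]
Yes

Form the augmented matrix and row-reduce:
[v₁|v₂|w] = 
  [  1,   2,  -4]
  [  0,  -1,  -4]
(already in echelon form — no row operations needed)

No row of the form [0 0 | nonzero], so the system is consistent. Back-substitution gives c₁ = -12, c₂ = 4: w = (-12)·v₁ + (4)·v₂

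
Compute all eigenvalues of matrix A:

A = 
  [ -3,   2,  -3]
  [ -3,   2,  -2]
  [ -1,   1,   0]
Characteristic polynomial: det(λI - A) = λ³ + λ² - λ - 1
Testing integer divisors of the constant term: p(-1) = 0, so (λ + 1) is a factor:
p(λ) = (λ + 1)(λ² - 1)
λ² - 1 = (λ + 1)(λ - 1)

λ = -1, 1, -1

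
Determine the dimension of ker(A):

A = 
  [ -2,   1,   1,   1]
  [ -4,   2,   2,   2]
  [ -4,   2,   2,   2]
nullity(A) = 3

Row reduce:
R2 → R2 - (2)·R1
R3 → R3 - (2)·R1
REF = 
  [ -2,   1,   1,   1]
  [  0,   0,   0,   0]
  [  0,   0,   0,   0]
Pivot columns: 1 → 1 pivot.
rank(A) = 1, so nullity(A) = 4 - 1 = 3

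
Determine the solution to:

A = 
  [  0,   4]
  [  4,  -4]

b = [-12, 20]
x = [2, -3]

Row reduce the augmented matrix [A|b]:
Swap R1 ↔ R2
REF = 
  [  4,  -4,  20]
  [  0,   4, -12]

Back-substitution:
x₂ = (-12) / 4 = -3
x₁ = (20 - (-4)(-3)) / 4 = 2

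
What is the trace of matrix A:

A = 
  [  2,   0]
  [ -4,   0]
2

tr(A) = 2 + 0 = 2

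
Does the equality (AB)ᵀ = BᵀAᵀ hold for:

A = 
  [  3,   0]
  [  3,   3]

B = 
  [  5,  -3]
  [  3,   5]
Yes

(AB)ᵀ = 
  [ 15,  24]
  [ -9,   6]

BᵀAᵀ = 
  [ 15,  24]
  [ -9,   6]

Both sides are equal — this is the standard identity (AB)ᵀ = BᵀAᵀ, which holds for all A, B.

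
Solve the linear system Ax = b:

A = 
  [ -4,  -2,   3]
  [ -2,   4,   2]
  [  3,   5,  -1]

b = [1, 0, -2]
Row reduce the augmented matrix [A|b]:
R2 → R2 - (1/2)·R1
R3 → R3 + (3/4)·R1
R3 → R3 - (7/10)·R2
REF = 
  [   -4,    -2,     3,     1]
  [    0,     5,   1/2,  -1/2]
  [    0,     0,  9/10, -9/10]

Back-substitution:
x₃ = (-9/10) / (9/10) = -1
x₂ = (-1/2 - (1/2)(-1)) / 5 = 0
x₁ = (1 - (-2)(0) - (3)(-1)) / (-4) = -1

x = [-1, 0, -1]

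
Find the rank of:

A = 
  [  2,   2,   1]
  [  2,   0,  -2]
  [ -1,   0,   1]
rank(A) = 2

Row reduce:
R2 → R2 - (1)·R1
R3 → R3 + (1/2)·R1
R3 → R3 + (1/2)·R2
REF = 
  [  2,   2,   1]
  [  0,  -2,  -3]
  [  0,   0,   0]
Pivot columns: 1, 2 → 2 pivots.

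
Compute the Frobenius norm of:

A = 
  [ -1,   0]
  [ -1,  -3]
||A||_F = 3.317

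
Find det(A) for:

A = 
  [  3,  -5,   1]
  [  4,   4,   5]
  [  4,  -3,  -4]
-211

Cofactor expansion along row 1:
det(A) = (3)·((4)(-4) - (5)(-3)) - (-5)·((4)(-4) - (5)(4)) + (1)·((4)(-3) - (4)(4))
  = (3)(-1) - (-5)(-36) + (1)(-28)
  = -211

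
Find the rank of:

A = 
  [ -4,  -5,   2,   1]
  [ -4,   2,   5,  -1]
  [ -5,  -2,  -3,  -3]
Row reduce:
R2 → R2 - (1)·R1
R3 → R3 - (5/4)·R1
R3 → R3 - (17/28)·R2
REF = 
  [     -4,      -5,       2,       1]
  [      0,       7,       3,      -2]
  [      0,       0, -205/28,  -85/28]
Pivot columns: 1, 2, 3 → 3 pivots.

rank(A) = 3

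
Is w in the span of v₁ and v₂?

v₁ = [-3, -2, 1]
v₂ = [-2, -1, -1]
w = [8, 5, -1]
Yes

Form the augmented matrix and row-reduce:
[v₁|v₂|w] = 
  [ -3,  -2,   8]
  [ -2,  -1,   5]
  [  1,  -1,  -1]
R2 → R2 - (2/3)·R1
R3 → R3 + (1/3)·R1
R3 → R3 + (5)·R2
REF = 
  [  -3,   -2,    8]
  [   0,  1/3, -1/3]
  [   0,    0,    0]

No row of the form [0 0 | nonzero], so the system is consistent. Back-substitution gives c₁ = -2, c₂ = -1: w = (-2)·v₁ + (-1)·v₂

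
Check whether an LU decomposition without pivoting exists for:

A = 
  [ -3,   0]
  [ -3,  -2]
Yes.
A[1,1] = -3 ≠ 0, so Gaussian elimination proceeds without a row swap: multiplier ℓ₂₁ = (-3)/(-3) = 1, and U[2,2] = -2 - (1)(0) = -2.
L = 
  [  1,   0]
  [  1,   1]
U = 
  [ -3,   0]
  [  0,  -2]
Check row 2 of LU: [(1)(-3), (1)(0) + (-2)] = [-3, -2] = row 2 of A ✓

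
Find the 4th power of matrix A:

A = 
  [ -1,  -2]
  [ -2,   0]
A² = A·A:
A²[1,1] = (-1)(-1) + (-2)(-2) = 5
A²[1,2] = (-1)(-2) + (-2)(0) = 2
A²[2,1] = (-2)(-1) + (0)(-2) = 2
A²[2,2] = (-2)(-2) + (0)(0) = 4
A² = 
  [  5,   2]
  [  2,   4]

A^3 = A^2·A:
A^3[1,1] = (5)(-1) + (2)(-2) = -9
A^3[1,2] = (5)(-2) + (2)(0) = -10
A^3[2,1] = (2)(-1) + (4)(-2) = -10
A^3[2,2] = (2)(-2) + (4)(0) = -4
A^3 = 
  [ -9, -10]
  [-10,  -4]

A^4 = A^3·A:
A^4[1,1] = (-9)(-1) + (-10)(-2) = 29
A^4[1,2] = (-9)(-2) + (-10)(0) = 18
A^4[2,1] = (-10)(-1) + (-4)(-2) = 18
A^4[2,2] = (-10)(-2) + (-4)(0) = 20
A^4 = 
  [ 29,  18]
  [ 18,  20]

Therefore
A^4 = 
  [ 29,  18]
  [ 18,  20]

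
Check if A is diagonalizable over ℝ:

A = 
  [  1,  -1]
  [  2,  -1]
No

tr(A) = 0, det(A) = 1
Characteristic polynomial: λ² - tr(A)λ + det(A) = λ² + 1
λ² + 1 = 0  ⇒  λ = (0 ± √((0)² - 4·(1)))/2 = (0 ± √(-4))/2
  = i,  -i
Eigenvalues: i, -i  (≈ 0 + 1i, 0 - 1i)
Has complex eigenvalues (not diagonalizable over ℝ).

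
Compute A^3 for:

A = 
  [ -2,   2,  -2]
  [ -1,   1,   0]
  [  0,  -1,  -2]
A^3 = 
  [ -4,  -4, -20]
  [ -1,  -1,  -6]
  [ -3,  -1, -10]

A² = A·A:
A²[1,1] = (-2)(-2) + (2)(-1) + (-2)(0) = 2
A²[1,2] = (-2)(2) + (2)(1) + (-2)(-1) = 0
A²[1,3] = (-2)(-2) + (2)(0) + (-2)(-2) = 8
A²[2,1] = (-1)(-2) + (1)(-1) + (0)(0) = 1
A²[2,2] = (-1)(2) + (1)(1) + (0)(-1) = -1
A²[2,3] = (-1)(-2) + (1)(0) + (0)(-2) = 2
A²[3,1] = (0)(-2) + (-1)(-1) + (-2)(0) = 1
A²[3,2] = (0)(2) + (-1)(1) + (-2)(-1) = 1
A²[3,3] = (0)(-2) + (-1)(0) + (-2)(-2) = 4
A² = 
  [  2,   0,   8]
  [  1,  -1,   2]
  [  1,   1,   4]

A^3 = A^2·A:
A^3[1,1] = (2)(-2) + (0)(-1) + (8)(0) = -4
A^3[1,2] = (2)(2) + (0)(1) + (8)(-1) = -4
A^3[1,3] = (2)(-2) + (0)(0) + (8)(-2) = -20
A^3[2,1] = (1)(-2) + (-1)(-1) + (2)(0) = -1
A^3[2,2] = (1)(2) + (-1)(1) + (2)(-1) = -1
A^3[2,3] = (1)(-2) + (-1)(0) + (2)(-2) = -6
A^3[3,1] = (1)(-2) + (1)(-1) + (4)(0) = -3
A^3[3,2] = (1)(2) + (1)(1) + (4)(-1) = -1
A^3[3,3] = (1)(-2) + (1)(0) + (4)(-2) = -10
A^3 = 
  [ -4,  -4, -20]
  [ -1,  -1,  -6]
  [ -3,  -1, -10]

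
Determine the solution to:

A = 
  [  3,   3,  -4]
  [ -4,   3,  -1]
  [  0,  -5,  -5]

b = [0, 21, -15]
x = [-3, 3, 0]

Row reduce the augmented matrix [A|b]:
R2 → R2 + (4/3)·R1
R3 → R3 + (5/7)·R2
REF = 
  [      3,       3,      -4,       0]
  [      0,       7,   -19/3,      21]
  [      0,       0, -200/21,       0]

Back-substitution:
x₃ = 0 / (-200/21) = 0
x₂ = (21 - (-19/3)(0)) / 7 = 3
x₁ = (0 - (3)(3) - (-4)(0)) / 3 = -3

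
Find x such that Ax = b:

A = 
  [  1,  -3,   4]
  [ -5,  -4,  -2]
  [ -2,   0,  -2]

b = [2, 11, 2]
x = [1, -3, -2]

Row reduce the augmented matrix [A|b]:
R2 → R2 + (5)·R1
R3 → R3 + (2)·R1
R3 → R3 - (6/19)·R2
REF = 
  [     1,     -3,      4,      2]
  [     0,    -19,     18,     21]
  [     0,      0,   6/19, -12/19]

Back-substitution:
x₃ = (-12/19) / (6/19) = -2
x₂ = (21 - (18)(-2)) / (-19) = -3
x₁ = (2 - (-3)(-3) - (4)(-2)) / 1 = 1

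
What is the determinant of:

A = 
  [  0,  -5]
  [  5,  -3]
25

For a 2×2 matrix, det = ad - bc = (0)(-3) - (-5)(5) = 25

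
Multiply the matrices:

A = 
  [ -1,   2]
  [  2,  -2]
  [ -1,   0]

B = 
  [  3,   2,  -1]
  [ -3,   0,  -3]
A is 3×2 and B is 2×3, so AB is 3×3. Each entry is (row of A)·(column of B):
AB[1,1] = (-1)(3) + (2)(-3) = -9
AB[1,2] = (-1)(2) + (2)(0) = -2
AB[1,3] = (-1)(-1) + (2)(-3) = -5
AB[2,1] = (2)(3) + (-2)(-3) = 12
AB[2,2] = (2)(2) + (-2)(0) = 4
AB[2,3] = (2)(-1) + (-2)(-3) = 4
AB[3,1] = (-1)(3) + (0)(-3) = -3
AB[3,2] = (-1)(2) + (0)(0) = -2
AB[3,3] = (-1)(-1) + (0)(-3) = 1

AB = 
  [ -9,  -2,  -5]
  [ 12,   4,   4]
  [ -3,  -2,   1]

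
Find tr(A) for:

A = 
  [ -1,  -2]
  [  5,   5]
4

tr(A) = -1 + 5 = 4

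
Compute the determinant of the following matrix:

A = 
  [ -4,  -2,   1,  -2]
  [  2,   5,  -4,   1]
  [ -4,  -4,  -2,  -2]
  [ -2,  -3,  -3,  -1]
0

Cofactor expansion along row 1: det(A) = a₁₁M₁₁ - a₁₂M₁₂ + a₁₃M₁₃ - a₁₄M₁₄

M₁₁ = det[[5, -4, 1]; [-4, -2, -2]; [-3, -3, -1]]
  = (5)·((-2)(-1) - (-2)(-3)) - (-4)·((-4)(-1) - (-2)(-3)) + (1)·((-4)(-3) - (-2)(-3))
  = (5)(-4) - (-4)(-2) + (1)(6)
  = -22
M₁₂ = det[[2, -4, 1]; [-4, -2, -2]; [-2, -3, -1]]
  = (2)·((-2)(-1) - (-2)(-3)) - (-4)·((-4)(-1) - (-2)(-2)) + (1)·((-4)(-3) - (-2)(-2))
  = (2)(-4) - (-4)(0) + (1)(8)
  = 0
M₁₃ = det[[2, 5, 1]; [-4, -4, -2]; [-2, -3, -1]]
  = (2)·((-4)(-1) - (-2)(-3)) - (5)·((-4)(-1) - (-2)(-2)) + (1)·((-4)(-3) - (-4)(-2))
  = (2)(-2) - (5)(0) + (1)(4)
  = 0
M₁₄ = det[[2, 5, -4]; [-4, -4, -2]; [-2, -3, -3]]
  = (2)·((-4)(-3) - (-2)(-3)) - (5)·((-4)(-3) - (-2)(-2)) + (-4)·((-4)(-3) - (-4)(-2))
  = (2)(6) - (5)(8) + (-4)(4)
  = -44

det(A) = (-4)(-22) - (-2)(0) + (1)(0) - (-2)(-44) = 0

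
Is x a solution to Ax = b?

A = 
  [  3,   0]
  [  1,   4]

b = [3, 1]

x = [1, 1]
No

Ax = [3, 5] ≠ b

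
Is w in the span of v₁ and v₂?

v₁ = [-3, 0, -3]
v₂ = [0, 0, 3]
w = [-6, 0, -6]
Yes

Form the augmented matrix and row-reduce:
[v₁|v₂|w] = 
  [ -3,   0,  -6]
  [  0,   0,   0]
  [ -3,   3,  -6]
R3 → R3 - (1)·R1
Swap R2 ↔ R3
REF = 
  [ -3,   0,  -6]
  [  0,   3,   0]
  [  0,   0,   0]

No row of the form [0 0 | nonzero], so the system is consistent. Back-substitution gives c₁ = 2, c₂ = 0: w = (2)·v₁ + (0)·v₂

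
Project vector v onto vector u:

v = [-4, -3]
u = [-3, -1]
v·u = (-4)(-3) + (-3)(-1) = 15
u·u = (-3)² + (-1)² = 10
proj_u(v) = (v·u / u·u) × u = (15/10) × u = (3/2) × u

proj_u(v) = [-9/2, -3/2]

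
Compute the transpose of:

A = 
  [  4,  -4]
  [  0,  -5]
Aᵀ = 
  [  4,   0]
  [ -4,  -5]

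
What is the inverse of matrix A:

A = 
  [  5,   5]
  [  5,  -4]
det(A) = (5)(-4) - (5)(5) = -45
For a 2×2 matrix, A⁻¹ = (1/det(A)) · [[d, -b], [-c, a]]
    = (-1/45) · [[-4, -5], [-5, 5]]

A⁻¹ = 
  [4/45,  1/9]
  [ 1/9, -1/9]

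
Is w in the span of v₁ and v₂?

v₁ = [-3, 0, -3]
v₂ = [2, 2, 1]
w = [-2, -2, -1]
Yes

Form the augmented matrix and row-reduce:
[v₁|v₂|w] = 
  [ -3,   2,  -2]
  [  0,   2,  -2]
  [ -3,   1,  -1]
R3 → R3 - (1)·R1
R3 → R3 + (1/2)·R2
REF = 
  [ -3,   2,  -2]
  [  0,   2,  -2]
  [  0,   0,   0]

No row of the form [0 0 | nonzero], so the system is consistent. Back-substitution gives c₁ = 0, c₂ = -1: w = (0)·v₁ + (-1)·v₂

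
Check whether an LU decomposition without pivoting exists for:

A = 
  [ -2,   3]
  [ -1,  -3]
Yes.
A[1,1] = -2 ≠ 0, so Gaussian elimination proceeds without a row swap: multiplier ℓ₂₁ = (-1)/(-2) = 1/2, and U[2,2] = -3 - (1/2)(3) = -9/2.
L = 
  [  1,   0]
  [1/2,   1]
U = 
  [  -2,    3]
  [   0, -9/2]
Check row 2 of LU: [(1/2)(-2), (1/2)(3) + (-9/2)] = [-1, -3] = row 2 of A ✓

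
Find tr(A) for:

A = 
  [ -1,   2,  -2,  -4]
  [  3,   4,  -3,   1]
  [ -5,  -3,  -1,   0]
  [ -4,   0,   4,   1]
3

tr(A) = -1 + 4 + -1 + 1 = 3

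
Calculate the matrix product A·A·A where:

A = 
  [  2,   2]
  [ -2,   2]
A^3 = 
  [-16,  16]
  [-16, -16]

A² = A·A:
A²[1,1] = (2)(2) + (2)(-2) = 0
A²[1,2] = (2)(2) + (2)(2) = 8
A²[2,1] = (-2)(2) + (2)(-2) = -8
A²[2,2] = (-2)(2) + (2)(2) = 0
A² = 
  [  0,   8]
  [ -8,   0]

A^3 = A^2·A:
A^3[1,1] = (0)(2) + (8)(-2) = -16
A^3[1,2] = (0)(2) + (8)(2) = 16
A^3[2,1] = (-8)(2) + (0)(-2) = -16
A^3[2,2] = (-8)(2) + (0)(2) = -16
A^3 = 
  [-16,  16]
  [-16, -16]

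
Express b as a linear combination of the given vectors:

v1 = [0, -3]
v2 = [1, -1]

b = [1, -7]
c1 = 2, c2 = 1

b = 2·v1 + 1·v2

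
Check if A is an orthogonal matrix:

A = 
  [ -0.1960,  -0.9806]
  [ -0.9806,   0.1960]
Yes

AᵀA = 
  [  1,   0]
  [  0,   1]
≈ I (equal to I up to the 4-dp rounding of the entries)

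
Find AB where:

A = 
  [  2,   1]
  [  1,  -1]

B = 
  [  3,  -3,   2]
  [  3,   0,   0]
A is 2×2 and B is 2×3, so AB is 2×3. Each entry is (row of A)·(column of B):
AB[1,1] = (2)(3) + (1)(3) = 9
AB[1,2] = (2)(-3) + (1)(0) = -6
AB[1,3] = (2)(2) + (1)(0) = 4
AB[2,1] = (1)(3) + (-1)(3) = 0
AB[2,2] = (1)(-3) + (-1)(0) = -3
AB[2,3] = (1)(2) + (-1)(0) = 2

AB = 
  [  9,  -6,   4]
  [  0,  -3,   2]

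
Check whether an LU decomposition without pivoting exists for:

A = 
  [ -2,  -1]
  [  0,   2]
Yes.
A[1,1] = -2 ≠ 0, so Gaussian elimination proceeds without a row swap: multiplier ℓ₂₁ = (0)/(-2) = 0, and U[2,2] = 2 - (0)(-1) = 2.
L = 
  [  1,   0]
  [  0,   1]
U = 
  [ -2,  -1]
  [  0,   2]
Check row 2 of LU: [(0)(-2), (0)(-1) + 2] = [0, 2] = row 2 of A ✓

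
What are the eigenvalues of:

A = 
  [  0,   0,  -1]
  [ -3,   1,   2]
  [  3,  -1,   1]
Characteristic polynomial: det(λI - A) = λ³ - 2λ² + 6λ
The constant term is 0, so λ = 0 is a root: p(λ) = λ(λ² - 2λ + 6)
λ² - 2λ + 6 = 0  ⇒  λ = (2 ± √((-2)² - 4·(6)))/2 = (2 ± √(-20))/2
  = 1 + i√5,  1 - i√5

λ = 0, 1 + i√5, 1 - i√5  (≈ 0, 1 + 2.236i, 1 - 2.236i)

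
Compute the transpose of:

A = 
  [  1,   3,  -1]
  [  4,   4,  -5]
Aᵀ = 
  [  1,   4]
  [  3,   4]
  [ -1,  -5]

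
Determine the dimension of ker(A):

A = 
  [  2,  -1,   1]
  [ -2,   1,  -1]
nullity(A) = 2

Row reduce:
R2 → R2 + (1)·R1
REF = 
  [  2,  -1,   1]
  [  0,   0,   0]
Pivot columns: 1 → 1 pivot.
rank(A) = 1, so nullity(A) = 3 - 1 = 2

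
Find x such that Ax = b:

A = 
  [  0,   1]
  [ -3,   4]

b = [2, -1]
x = [3, 2]

Row reduce the augmented matrix [A|b]:
Swap R1 ↔ R2
REF = 
  [ -3,   4,  -1]
  [  0,   1,   2]

Back-substitution:
x₂ = 2 / 1 = 2
x₁ = (-1 - (4)(2)) / (-3) = 3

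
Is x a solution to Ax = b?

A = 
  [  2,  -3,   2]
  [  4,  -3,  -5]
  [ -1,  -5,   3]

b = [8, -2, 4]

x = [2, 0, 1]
No

Ax = [6, 3, 1] ≠ b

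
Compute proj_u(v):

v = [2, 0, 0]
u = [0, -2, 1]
proj_u(v) = [0, 0, 0]

v·u = (2)(0) + (0)(-2) + (0)(1) = 0
u·u = (0)² + (-2)² + (1)² = 5
proj_u(v) = (v·u / u·u) × u = (0/5) × u = (0) × u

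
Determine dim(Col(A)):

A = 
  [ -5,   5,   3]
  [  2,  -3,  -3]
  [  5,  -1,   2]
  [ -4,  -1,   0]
dim(Col(A)) = 3

Row reduce:
R2 → R2 + (2/5)·R1
R3 → R3 + (1)·R1
R4 → R4 - (4/5)·R1
R3 → R3 + (4)·R2
R4 → R4 - (5)·R2
R4 → R4 + (3)·R3
REF = 
  [   -5,     5,     3]
  [    0,    -1,  -9/5]
  [    0,     0, -11/5]
  [    0,     0,     0]
Pivot columns: 1, 2, 3 → 3 pivots.
dim(Col(A)) = number of pivot columns = 3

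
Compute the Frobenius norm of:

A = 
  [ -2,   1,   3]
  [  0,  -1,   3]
||A||_F = 4.899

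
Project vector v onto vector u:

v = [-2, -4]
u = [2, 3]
v·u = (-2)(2) + (-4)(3) = -16
u·u = (2)² + (3)² = 13
proj_u(v) = (v·u / u·u) × u = (-16/13) × u

proj_u(v) = [-32/13, -48/13]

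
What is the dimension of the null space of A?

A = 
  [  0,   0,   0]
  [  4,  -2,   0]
nullity(A) = 2

Row reduce:
Swap R1 ↔ R2
REF = 
  [  4,  -2,   0]
  [  0,   0,   0]
Pivot columns: 1 → 1 pivot.
rank(A) = 1, so nullity(A) = 3 - 1 = 2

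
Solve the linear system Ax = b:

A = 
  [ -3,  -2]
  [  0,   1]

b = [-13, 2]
x = [3, 2]

Row reduce the augmented matrix [A|b]:
(already in echelon form)
REF = 
  [ -3,  -2, -13]
  [  0,   1,   2]

Back-substitution:
x₂ = 2 / 1 = 2
x₁ = (-13 - (-2)(2)) / (-3) = 3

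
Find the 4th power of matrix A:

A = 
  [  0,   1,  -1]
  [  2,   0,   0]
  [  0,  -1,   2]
A² = A·A:
A²[1,1] = (0)(0) + (1)(2) + (-1)(0) = 2
A²[1,2] = (0)(1) + (1)(0) + (-1)(-1) = 1
A²[1,3] = (0)(-1) + (1)(0) + (-1)(2) = -2
A²[2,1] = (2)(0) + (0)(2) + (0)(0) = 0
A²[2,2] = (2)(1) + (0)(0) + (0)(-1) = 2
A²[2,3] = (2)(-1) + (0)(0) + (0)(2) = -2
A²[3,1] = (0)(0) + (-1)(2) + (2)(0) = -2
A²[3,2] = (0)(1) + (-1)(0) + (2)(-1) = -2
A²[3,3] = (0)(-1) + (-1)(0) + (2)(2) = 4
A² = 
  [  2,   1,  -2]
  [  0,   2,  -2]
  [ -2,  -2,   4]

A^3 = A^2·A:
A^3[1,1] = (2)(0) + (1)(2) + (-2)(0) = 2
A^3[1,2] = (2)(1) + (1)(0) + (-2)(-1) = 4
A^3[1,3] = (2)(-1) + (1)(0) + (-2)(2) = -6
A^3[2,1] = (0)(0) + (2)(2) + (-2)(0) = 4
A^3[2,2] = (0)(1) + (2)(0) + (-2)(-1) = 2
A^3[2,3] = (0)(-1) + (2)(0) + (-2)(2) = -4
A^3[3,1] = (-2)(0) + (-2)(2) + (4)(0) = -4
A^3[3,2] = (-2)(1) + (-2)(0) + (4)(-1) = -6
A^3[3,3] = (-2)(-1) + (-2)(0) + (4)(2) = 10
A^3 = 
  [  2,   4,  -6]
  [  4,   2,  -4]
  [ -4,  -6,  10]

A^4 = A^3·A:
A^4[1,1] = (2)(0) + (4)(2) + (-6)(0) = 8
A^4[1,2] = (2)(1) + (4)(0) + (-6)(-1) = 8
A^4[1,3] = (2)(-1) + (4)(0) + (-6)(2) = -14
A^4[2,1] = (4)(0) + (2)(2) + (-4)(0) = 4
A^4[2,2] = (4)(1) + (2)(0) + (-4)(-1) = 8
A^4[2,3] = (4)(-1) + (2)(0) + (-4)(2) = -12
A^4[3,1] = (-4)(0) + (-6)(2) + (10)(0) = -12
A^4[3,2] = (-4)(1) + (-6)(0) + (10)(-1) = -14
A^4[3,3] = (-4)(-1) + (-6)(0) + (10)(2) = 24
A^4 = 
  [  8,   8, -14]
  [  4,   8, -12]
  [-12, -14,  24]

Therefore
A^4 = 
  [  8,   8, -14]
  [  4,   8, -12]
  [-12, -14,  24]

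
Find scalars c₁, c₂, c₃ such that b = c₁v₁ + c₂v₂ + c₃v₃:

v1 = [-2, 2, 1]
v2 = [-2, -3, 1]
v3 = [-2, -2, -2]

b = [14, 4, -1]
c1 = -3, c2 = -2, c3 = -2

b = -3·v1 + -2·v2 + -2·v3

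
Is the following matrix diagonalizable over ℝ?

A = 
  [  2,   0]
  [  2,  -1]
Yes

tr(A) = 1, det(A) = -2
Characteristic polynomial: λ² - tr(A)λ + det(A) = λ² - λ - 2
λ² - λ - 2 = (λ + 1)(λ - 2)
Eigenvalues: 2, -1
λ=-1: alg. mult. = 1, geom. mult. = 2 - rank(A - (-1)I) = 2 - 1 = 1
λ=2: alg. mult. = 1, geom. mult. = 2 - rank(A - (2)I) = 2 - 1 = 1
Sum of geometric multiplicities equals n, so A has n independent eigenvectors.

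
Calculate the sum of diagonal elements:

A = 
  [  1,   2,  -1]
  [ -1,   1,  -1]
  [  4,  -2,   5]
7

tr(A) = 1 + 1 + 5 = 7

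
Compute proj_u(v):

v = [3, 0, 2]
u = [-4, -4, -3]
proj_u(v) = [72/41, 72/41, 54/41]

v·u = (3)(-4) + (0)(-4) + (2)(-3) = -18
u·u = (-4)² + (-4)² + (-3)² = 41
proj_u(v) = (v·u / u·u) × u = (-18/41) × u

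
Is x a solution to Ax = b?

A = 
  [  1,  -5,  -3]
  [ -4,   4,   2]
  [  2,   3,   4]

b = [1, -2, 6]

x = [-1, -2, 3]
No

Ax = [0, 2, 4] ≠ b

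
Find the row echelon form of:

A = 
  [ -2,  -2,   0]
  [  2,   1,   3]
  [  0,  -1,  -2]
Row operations:
R2 → R2 + (1)·R1
R3 → R3 - (1)·R2

Resulting echelon form:
REF = 
  [ -2,  -2,   0]
  [  0,  -1,   3]
  [  0,   0,  -5]

Rank = 3 (number of non-zero pivot rows).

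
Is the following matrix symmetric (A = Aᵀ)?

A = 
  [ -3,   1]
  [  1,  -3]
Yes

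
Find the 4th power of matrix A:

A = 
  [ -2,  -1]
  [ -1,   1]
A^4 = 
  [ 26,   7]
  [  7,   5]

A² = A·A:
A²[1,1] = (-2)(-2) + (-1)(-1) = 5
A²[1,2] = (-2)(-1) + (-1)(1) = 1
A²[2,1] = (-1)(-2) + (1)(-1) = 1
A²[2,2] = (-1)(-1) + (1)(1) = 2
A² = 
  [  5,   1]
  [  1,   2]

A^3 = A^2·A:
A^3[1,1] = (5)(-2) + (1)(-1) = -11
A^3[1,2] = (5)(-1) + (1)(1) = -4
A^3[2,1] = (1)(-2) + (2)(-1) = -4
A^3[2,2] = (1)(-1) + (2)(1) = 1
A^3 = 
  [-11,  -4]
  [ -4,   1]

A^4 = A^3·A:
A^4[1,1] = (-11)(-2) + (-4)(-1) = 26
A^4[1,2] = (-11)(-1) + (-4)(1) = 7
A^4[2,1] = (-4)(-2) + (1)(-1) = 7
A^4[2,2] = (-4)(-1) + (1)(1) = 5
A^4 = 
  [ 26,   7]
  [  7,   5]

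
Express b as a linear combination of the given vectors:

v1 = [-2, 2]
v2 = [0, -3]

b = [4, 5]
c1 = -2, c2 = -3

b = -2·v1 + -3·v2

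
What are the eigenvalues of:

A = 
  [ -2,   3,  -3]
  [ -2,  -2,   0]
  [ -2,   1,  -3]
λ = -2, -2, -3

Characteristic polynomial: det(λI - A) = λ³ + 7λ² + 16λ + 12
Testing integer divisors of the constant term: p(-2) = 0, so (λ + 2) is a factor:
p(λ) = (λ + 2)(λ² + 5λ + 6)
λ² + 5λ + 6 = (λ + 3)(λ + 2)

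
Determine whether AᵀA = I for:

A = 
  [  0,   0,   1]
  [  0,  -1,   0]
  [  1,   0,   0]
Yes

AᵀA = 
  [  1,   0,   0]
  [  0,   1,   0]
  [  0,   0,   1]
= I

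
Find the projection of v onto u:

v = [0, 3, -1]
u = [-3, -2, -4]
proj_u(v) = [6/29, 4/29, 8/29]

v·u = (0)(-3) + (3)(-2) + (-1)(-4) = -2
u·u = (-3)² + (-2)² + (-4)² = 29
proj_u(v) = (v·u / u·u) × u = (-2/29) × u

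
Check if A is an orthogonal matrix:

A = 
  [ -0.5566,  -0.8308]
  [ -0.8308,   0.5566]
Yes

AᵀA = 
  [  1,   0]
  [  0,   1]
≈ I (equal to I up to the 4-dp rounding of the entries)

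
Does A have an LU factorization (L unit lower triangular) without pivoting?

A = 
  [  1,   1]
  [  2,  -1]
Yes.
A[1,1] = 1 ≠ 0, so Gaussian elimination proceeds without a row swap: multiplier ℓ₂₁ = (2)/(1) = 2, and U[2,2] = -1 - (2)(1) = -3.
L = 
  [  1,   0]
  [  2,   1]
U = 
  [  1,   1]
  [  0,  -3]
Check row 2 of LU: [(2)(1), (2)(1) + (-3)] = [2, -1] = row 2 of A ✓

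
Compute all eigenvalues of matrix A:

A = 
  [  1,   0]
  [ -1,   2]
tr(A) = 3, det(A) = 2
Characteristic polynomial: λ² - tr(A)λ + det(A) = λ² - 3λ + 2
λ² - 3λ + 2 = (λ - 1)(λ - 2)

λ = 2, 1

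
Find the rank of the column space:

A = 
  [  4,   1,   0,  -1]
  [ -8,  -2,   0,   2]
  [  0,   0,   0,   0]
dim(Col(A)) = 1

Row reduce:
R2 → R2 + (2)·R1
REF = 
  [  4,   1,   0,  -1]
  [  0,   0,   0,   0]
  [  0,   0,   0,   0]
Pivot columns: 1 → 1 pivot.
dim(Col(A)) = number of pivot columns = 1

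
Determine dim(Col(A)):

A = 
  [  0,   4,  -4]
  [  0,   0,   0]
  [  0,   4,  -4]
dim(Col(A)) = 1

Row reduce:
R3 → R3 - (1)·R1
REF = 
  [  0,   4,  -4]
  [  0,   0,   0]
  [  0,   0,   0]
Pivot columns: 2 → 1 pivot.
dim(Col(A)) = number of pivot columns = 1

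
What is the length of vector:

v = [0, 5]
5

||v||₂ = √((0)² + (5)²) = √25 = 5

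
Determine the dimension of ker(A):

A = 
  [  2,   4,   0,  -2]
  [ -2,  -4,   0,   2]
nullity(A) = 3

Row reduce:
R2 → R2 + (1)·R1
REF = 
  [  2,   4,   0,  -2]
  [  0,   0,   0,   0]
Pivot columns: 1 → 1 pivot.
rank(A) = 1, so nullity(A) = 4 - 1 = 3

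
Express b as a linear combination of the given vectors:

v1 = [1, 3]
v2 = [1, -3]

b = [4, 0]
c1 = 2, c2 = 2

b = 2·v1 + 2·v2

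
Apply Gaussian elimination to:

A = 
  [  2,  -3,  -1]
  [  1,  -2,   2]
Row operations:
R2 → R2 - (1/2)·R1

Resulting echelon form:
REF = 
  [   2,   -3,   -1]
  [   0, -1/2,  5/2]

Rank = 2 (number of non-zero pivot rows).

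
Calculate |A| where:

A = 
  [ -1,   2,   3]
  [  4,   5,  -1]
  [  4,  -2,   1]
-103

Cofactor expansion along row 1:
det(A) = (-1)·((5)(1) - (-1)(-2)) - (2)·((4)(1) - (-1)(4)) + (3)·((4)(-2) - (5)(4))
  = (-1)(3) - (2)(8) + (3)(-28)
  = -103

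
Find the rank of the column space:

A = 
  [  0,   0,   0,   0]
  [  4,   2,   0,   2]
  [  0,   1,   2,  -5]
dim(Col(A)) = 2

Row reduce:
Swap R1 ↔ R2
Swap R2 ↔ R3
REF = 
  [  4,   2,   0,   2]
  [  0,   1,   2,  -5]
  [  0,   0,   0,   0]
Pivot columns: 1, 2 → 2 pivots.
dim(Col(A)) = number of pivot columns = 2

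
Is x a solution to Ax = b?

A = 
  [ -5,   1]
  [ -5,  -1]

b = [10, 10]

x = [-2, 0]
Yes

Ax = [10, 10] = b ✓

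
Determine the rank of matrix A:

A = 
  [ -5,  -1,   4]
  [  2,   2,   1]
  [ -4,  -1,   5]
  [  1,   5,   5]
rank(A) = 3

Row reduce:
R2 → R2 + (2/5)·R1
R3 → R3 - (4/5)·R1
R4 → R4 + (1/5)·R1
R3 → R3 + (1/8)·R2
R4 → R4 - (3)·R2
R4 → R4 + (16/17)·R3
REF = 
  [  -5,   -1,    4]
  [   0,  8/5, 13/5]
  [   0,    0, 17/8]
  [   0,    0,    0]
Pivot columns: 1, 2, 3 → 3 pivots.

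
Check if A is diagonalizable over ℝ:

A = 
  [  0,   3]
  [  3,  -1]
Yes

tr(A) = -1, det(A) = -9
Characteristic polynomial: λ² - tr(A)λ + det(A) = λ² + λ - 9
λ² + λ - 9 = 0  ⇒  λ = (-1 ± √((1)² - 4·(-9)))/2 = (-1 ± √(37))/2
  = (-1 + √37)/2,  (-1 - √37)/2
Eigenvalues: (-1 + √37)/2, (-1 - √37)/2  (≈ 2.541, -3.541)
The two irrational eigenvalues are distinct (simple), so each has alg. mult. = geom. mult. = 1.
Sum of geometric multiplicities equals n, so A has n independent eigenvectors.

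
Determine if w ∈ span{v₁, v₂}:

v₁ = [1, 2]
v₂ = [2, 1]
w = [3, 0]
Yes

Form the augmented matrix and row-reduce:
[v₁|v₂|w] = 
  [  1,   2,   3]
  [  2,   1,   0]
R2 → R2 - (2)·R1
REF = 
  [  1,   2,   3]
  [  0,  -3,  -6]

No row of the form [0 0 | nonzero], so the system is consistent. Back-substitution gives c₁ = -1, c₂ = 2: w = (-1)·v₁ + (2)·v₂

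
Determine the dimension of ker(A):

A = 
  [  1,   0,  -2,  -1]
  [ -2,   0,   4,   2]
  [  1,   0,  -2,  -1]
nullity(A) = 3

Row reduce:
R2 → R2 + (2)·R1
R3 → R3 - (1)·R1
REF = 
  [  1,   0,  -2,  -1]
  [  0,   0,   0,   0]
  [  0,   0,   0,   0]
Pivot columns: 1 → 1 pivot.
rank(A) = 1, so nullity(A) = 4 - 1 = 3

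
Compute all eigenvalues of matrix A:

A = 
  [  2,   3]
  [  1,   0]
tr(A) = 2, det(A) = -3
Characteristic polynomial: λ² - tr(A)λ + det(A) = λ² - 2λ - 3
λ² - 2λ - 3 = (λ + 1)(λ - 3)

λ = 3, -1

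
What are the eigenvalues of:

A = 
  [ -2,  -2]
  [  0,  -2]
tr(A) = -4, det(A) = 4
Characteristic polynomial: λ² - tr(A)λ + det(A) = λ² + 4λ + 4
λ² + 4λ + 4 = (λ + 2)²

λ = -2, -2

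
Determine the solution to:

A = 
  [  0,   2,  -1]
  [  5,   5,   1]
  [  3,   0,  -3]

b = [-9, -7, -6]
x = [1, -3, 3]

Row reduce the augmented matrix [A|b]:
Swap R1 ↔ R2
R3 → R3 - (3/5)·R1
R3 → R3 + (3/2)·R2
REF = 
  [      5,       5,       1,      -7]
  [      0,       2,      -1,      -9]
  [      0,       0,  -51/10, -153/10]

Back-substitution:
x₃ = (-153/10) / (-51/10) = 3
x₂ = (-9 - (-1)(3)) / 2 = -3
x₁ = (-7 - (5)(-3) - (1)(3)) / 5 = 1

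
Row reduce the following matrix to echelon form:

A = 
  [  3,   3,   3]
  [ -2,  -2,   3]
Row operations:
R2 → R2 + (2/3)·R1

Resulting echelon form:
REF = 
  [  3,   3,   3]
  [  0,   0,   5]

Rank = 2 (number of non-zero pivot rows).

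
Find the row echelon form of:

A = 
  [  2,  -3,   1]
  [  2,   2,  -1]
Row operations:
R2 → R2 - (1)·R1

Resulting echelon form:
REF = 
  [  2,  -3,   1]
  [  0,   5,  -2]

Rank = 2 (number of non-zero pivot rows).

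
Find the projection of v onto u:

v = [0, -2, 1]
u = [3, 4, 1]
v·u = (0)(3) + (-2)(4) + (1)(1) = -7
u·u = (3)² + (4)² + (1)² = 26
proj_u(v) = (v·u / u·u) × u = (-7/26) × u

proj_u(v) = [-21/26, -14/13, -7/26]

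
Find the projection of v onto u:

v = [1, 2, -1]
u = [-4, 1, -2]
proj_u(v) = [0, 0, 0]

v·u = (1)(-4) + (2)(1) + (-1)(-2) = 0
u·u = (-4)² + (1)² + (-2)² = 21
proj_u(v) = (v·u / u·u) × u = (0/21) × u = (0) × u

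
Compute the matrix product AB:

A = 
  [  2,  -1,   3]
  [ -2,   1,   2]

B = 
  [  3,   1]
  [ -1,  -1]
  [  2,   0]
A is 2×3 and B is 3×2, so AB is 2×2. Each entry is (row of A)·(column of B):
AB[1,1] = (2)(3) + (-1)(-1) + (3)(2) = 13
AB[1,2] = (2)(1) + (-1)(-1) + (3)(0) = 3
AB[2,1] = (-2)(3) + (1)(-1) + (2)(2) = -3
AB[2,2] = (-2)(1) + (1)(-1) + (2)(0) = -3

AB = 
  [ 13,   3]
  [ -3,  -3]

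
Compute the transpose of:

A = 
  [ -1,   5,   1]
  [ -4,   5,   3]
Aᵀ = 
  [ -1,  -4]
  [  5,   5]
  [  1,   3]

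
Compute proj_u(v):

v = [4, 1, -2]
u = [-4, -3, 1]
proj_u(v) = [42/13, 63/26, -21/26]

v·u = (4)(-4) + (1)(-3) + (-2)(1) = -21
u·u = (-4)² + (-3)² + (1)² = 26
proj_u(v) = (v·u / u·u) × u = (-21/26) × u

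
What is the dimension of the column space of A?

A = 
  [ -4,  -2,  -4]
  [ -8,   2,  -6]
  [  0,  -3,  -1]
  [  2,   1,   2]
Row reduce:
R2 → R2 - (2)·R1
R4 → R4 + (1/2)·R1
R3 → R3 + (1/2)·R2
REF = 
  [ -4,  -2,  -4]
  [  0,   6,   2]
  [  0,   0,   0]
  [  0,   0,   0]
Pivot columns: 1, 2 → 2 pivots.
dim(Col(A)) = number of pivot columns = 2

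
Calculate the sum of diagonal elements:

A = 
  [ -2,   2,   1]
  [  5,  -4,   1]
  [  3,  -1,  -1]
-7

tr(A) = -2 + -4 + -1 = -7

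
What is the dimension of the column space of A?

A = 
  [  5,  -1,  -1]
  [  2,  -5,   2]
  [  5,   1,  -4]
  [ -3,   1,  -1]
Row reduce:
R2 → R2 - (2/5)·R1
R3 → R3 - (1)·R1
R4 → R4 + (3/5)·R1
R3 → R3 + (10/23)·R2
R4 → R4 + (2/23)·R2
R4 → R4 - (32/45)·R3
REF = 
  [     5,     -1,     -1]
  [     0,  -23/5,   12/5]
  [     0,      0, -45/23]
  [     0,      0,      0]
Pivot columns: 1, 2, 3 → 3 pivots.
dim(Col(A)) = number of pivot columns = 3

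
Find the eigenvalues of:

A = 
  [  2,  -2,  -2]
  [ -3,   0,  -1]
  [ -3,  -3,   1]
λ = 4, (-1 + √37)/2, (-1 - √37)/2  (≈ 4, 2.541, -3.541)

Characteristic polynomial: det(λI - A) = λ³ - 3λ² - 13λ + 36
Testing integer divisors of the constant term: p(4) = 0, so (λ - 4) is a factor:
p(λ) = (λ - 4)(λ² + λ - 9)
λ² + λ - 9 = 0  ⇒  λ = (-1 ± √((1)² - 4·(-9)))/2 = (-1 ± √(37))/2
  = (-1 + √37)/2,  (-1 - √37)/2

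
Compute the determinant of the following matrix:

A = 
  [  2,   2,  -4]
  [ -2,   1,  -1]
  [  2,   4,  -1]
Cofactor expansion along row 1:
det(A) = (2)·((1)(-1) - (-1)(4)) - (2)·((-2)(-1) - (-1)(2)) + (-4)·((-2)(4) - (1)(2))
  = (2)(3) - (2)(4) + (-4)(-10)
  = 38

det(A) = 38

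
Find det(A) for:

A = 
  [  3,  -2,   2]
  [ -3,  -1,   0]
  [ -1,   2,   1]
Cofactor expansion along row 1:
det(A) = (3)·((-1)(1) - (0)(2)) - (-2)·((-3)(1) - (0)(-1)) + (2)·((-3)(2) - (-1)(-1))
  = (3)(-1) - (-2)(-3) + (2)(-7)
  = -23

det(A) = -23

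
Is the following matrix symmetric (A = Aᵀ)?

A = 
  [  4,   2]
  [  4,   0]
No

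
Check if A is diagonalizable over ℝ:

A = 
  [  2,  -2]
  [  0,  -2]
Yes

tr(A) = 0, det(A) = -4
Characteristic polynomial: λ² - tr(A)λ + det(A) = λ² - 4
λ² - 4 = (λ + 2)(λ - 2)
Eigenvalues: 2, -2
λ=-2: alg. mult. = 1, geom. mult. = 2 - rank(A - (-2)I) = 2 - 1 = 1
λ=2: alg. mult. = 1, geom. mult. = 2 - rank(A - (2)I) = 2 - 1 = 1
Sum of geometric multiplicities equals n, so A has n independent eigenvectors.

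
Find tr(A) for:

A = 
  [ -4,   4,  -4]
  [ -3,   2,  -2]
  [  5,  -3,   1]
-1

tr(A) = -4 + 2 + 1 = -1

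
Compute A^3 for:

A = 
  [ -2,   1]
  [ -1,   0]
A² = A·A:
A²[1,1] = (-2)(-2) + (1)(-1) = 3
A²[1,2] = (-2)(1) + (1)(0) = -2
A²[2,1] = (-1)(-2) + (0)(-1) = 2
A²[2,2] = (-1)(1) + (0)(0) = -1
A² = 
  [  3,  -2]
  [  2,  -1]

A^3 = A^2·A:
A^3[1,1] = (3)(-2) + (-2)(-1) = -4
A^3[1,2] = (3)(1) + (-2)(0) = 3
A^3[2,1] = (2)(-2) + (-1)(-1) = -3
A^3[2,2] = (2)(1) + (-1)(0) = 2
A^3 = 
  [ -4,   3]
  [ -3,   2]

Therefore
A^3 = 
  [ -4,   3]
  [ -3,   2]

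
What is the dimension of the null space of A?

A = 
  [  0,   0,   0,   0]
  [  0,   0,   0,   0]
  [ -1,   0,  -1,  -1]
nullity(A) = 3

Row reduce:
Swap R1 ↔ R3
REF = 
  [ -1,   0,  -1,  -1]
  [  0,   0,   0,   0]
  [  0,   0,   0,   0]
Pivot columns: 1 → 1 pivot.
rank(A) = 1, so nullity(A) = 4 - 1 = 3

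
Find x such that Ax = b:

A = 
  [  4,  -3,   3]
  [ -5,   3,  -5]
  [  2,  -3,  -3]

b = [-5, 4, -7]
Row reduce the augmented matrix [A|b]:
R2 → R2 + (5/4)·R1
R3 → R3 - (1/2)·R1
R3 → R3 - (2)·R2
REF = 
  [   4,   -3,    3,   -5]
  [   0, -3/4, -5/4, -9/4]
  [   0,    0,   -2,    0]

Back-substitution:
x₃ = 0 / (-2) = 0
x₂ = (-9/4 - (-5/4)(0)) / (-3/4) = 3
x₁ = (-5 - (-3)(3) - (3)(0)) / 4 = 1

x = [1, 3, 0]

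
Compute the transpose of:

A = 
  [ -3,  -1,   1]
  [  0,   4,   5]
Aᵀ = 
  [ -3,   0]
  [ -1,   4]
  [  1,   5]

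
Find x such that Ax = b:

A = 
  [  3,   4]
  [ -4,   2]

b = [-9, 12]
Row reduce the augmented matrix [A|b]:
R2 → R2 + (4/3)·R1
REF = 
  [   3,    4,   -9]
  [   0, 22/3,    0]

Back-substitution:
x₂ = 0 / (22/3) = 0
x₁ = (-9 - (4)(0)) / 3 = -3

x = [-3, 0]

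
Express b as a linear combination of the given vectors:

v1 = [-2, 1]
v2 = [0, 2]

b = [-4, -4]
c1 = 2, c2 = -3

b = 2·v1 + -3·v2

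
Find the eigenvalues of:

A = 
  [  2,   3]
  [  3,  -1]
λ = (1 + 3√5)/2, (1 - 3√5)/2  (≈ 3.854, -2.854)

tr(A) = 1, det(A) = -11
Characteristic polynomial: λ² - tr(A)λ + det(A) = λ² - λ - 11
λ² - λ - 11 = 0  ⇒  λ = (1 ± √((-1)² - 4·(-11)))/2 = (1 ± √(45))/2
  = (1 + 3√5)/2,  (1 - 3√5)/2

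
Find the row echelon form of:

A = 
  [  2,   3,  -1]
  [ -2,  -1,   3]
Row operations:
R2 → R2 + (1)·R1

Resulting echelon form:
REF = 
  [  2,   3,  -1]
  [  0,   2,   2]

Rank = 2 (number of non-zero pivot rows).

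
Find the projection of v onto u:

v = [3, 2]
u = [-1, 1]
v·u = (3)(-1) + (2)(1) = -1
u·u = (-1)² + (1)² = 2
proj_u(v) = (v·u / u·u) × u = (-1/2) × u

proj_u(v) = [1/2, -1/2]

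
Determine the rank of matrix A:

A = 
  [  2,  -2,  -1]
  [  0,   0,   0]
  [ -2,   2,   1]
Row reduce:
R3 → R3 + (1)·R1
REF = 
  [  2,  -2,  -1]
  [  0,   0,   0]
  [  0,   0,   0]
Pivot columns: 1 → 1 pivot.

rank(A) = 1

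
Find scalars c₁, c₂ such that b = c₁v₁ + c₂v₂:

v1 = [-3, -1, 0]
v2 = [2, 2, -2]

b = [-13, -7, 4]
c1 = 3, c2 = -2

b = 3·v1 + -2·v2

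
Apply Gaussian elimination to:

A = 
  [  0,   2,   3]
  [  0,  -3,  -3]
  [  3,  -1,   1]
Row operations:
Swap R1 ↔ R3
R3 → R3 + (2/3)·R2

Resulting echelon form:
REF = 
  [  3,  -1,   1]
  [  0,  -3,  -3]
  [  0,   0,   1]

Rank = 3 (number of non-zero pivot rows).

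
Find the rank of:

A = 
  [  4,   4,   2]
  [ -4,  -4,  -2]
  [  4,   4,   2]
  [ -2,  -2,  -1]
Row reduce:
R2 → R2 + (1)·R1
R3 → R3 - (1)·R1
R4 → R4 + (1/2)·R1
REF = 
  [  4,   4,   2]
  [  0,   0,   0]
  [  0,   0,   0]
  [  0,   0,   0]
Pivot columns: 1 → 1 pivot.

rank(A) = 1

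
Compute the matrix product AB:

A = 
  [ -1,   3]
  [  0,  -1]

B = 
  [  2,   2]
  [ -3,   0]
AB = 
  [-11,  -2]
  [  3,   0]

A is 2×2 and B is 2×2, so AB is 2×2. Each entry is (row of A)·(column of B):
AB[1,1] = (-1)(2) + (3)(-3) = -11
AB[1,2] = (-1)(2) + (3)(0) = -2
AB[2,1] = (0)(2) + (-1)(-3) = 3
AB[2,2] = (0)(2) + (-1)(0) = 0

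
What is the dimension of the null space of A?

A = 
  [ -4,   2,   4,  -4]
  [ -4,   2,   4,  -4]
nullity(A) = 3

Row reduce:
R2 → R2 - (1)·R1
REF = 
  [ -4,   2,   4,  -4]
  [  0,   0,   0,   0]
Pivot columns: 1 → 1 pivot.
rank(A) = 1, so nullity(A) = 4 - 1 = 3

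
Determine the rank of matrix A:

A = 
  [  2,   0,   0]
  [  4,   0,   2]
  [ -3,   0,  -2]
Row reduce:
R2 → R2 - (2)·R1
R3 → R3 + (3/2)·R1
R3 → R3 + (1)·R2
REF = 
  [  2,   0,   0]
  [  0,   0,   2]
  [  0,   0,   0]
Pivot columns: 1, 3 → 2 pivots.

rank(A) = 2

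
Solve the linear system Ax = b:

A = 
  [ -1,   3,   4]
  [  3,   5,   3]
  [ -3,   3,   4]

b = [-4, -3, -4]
x = [0, 0, -1]

Row reduce the augmented matrix [A|b]:
R2 → R2 + (3)·R1
R3 → R3 - (3)·R1
R3 → R3 + (3/7)·R2
REF = 
  [   -1,     3,     4,    -4]
  [    0,    14,    15,   -15]
  [    0,     0, -11/7,  11/7]

Back-substitution:
x₃ = (11/7) / (-11/7) = -1
x₂ = (-15 - (15)(-1)) / 14 = 0
x₁ = (-4 - (3)(0) - (4)(-1)) / (-1) = 0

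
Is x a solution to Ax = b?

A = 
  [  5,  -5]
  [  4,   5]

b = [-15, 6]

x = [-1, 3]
No

Ax = [-20, 11] ≠ b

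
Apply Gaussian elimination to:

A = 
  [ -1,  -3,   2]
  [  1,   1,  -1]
Row operations:
R2 → R2 + (1)·R1

Resulting echelon form:
REF = 
  [ -1,  -3,   2]
  [  0,  -2,   1]

Rank = 2 (number of non-zero pivot rows).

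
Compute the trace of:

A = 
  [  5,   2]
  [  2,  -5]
0

tr(A) = 5 + -5 = 0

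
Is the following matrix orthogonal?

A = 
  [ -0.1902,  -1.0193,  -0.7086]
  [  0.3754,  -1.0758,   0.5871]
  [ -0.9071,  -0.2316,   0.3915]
No

AᵀA = 
  [  0.9999,   0.0001,   0]
  [  0.0001,   2.2500,   0]
  [  0,   0,   1.0001]
≠ I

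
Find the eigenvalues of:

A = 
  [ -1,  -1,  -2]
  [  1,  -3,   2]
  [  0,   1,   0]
Characteristic polynomial: det(λI - A) = λ³ + 4λ² + 2λ
The constant term is 0, so λ = 0 is a root: p(λ) = λ(λ² + 4λ + 2)
λ² + 4λ + 2 = 0  ⇒  λ = (-4 ± √((4)² - 4·(2)))/2 = (-4 ± √(8))/2
  = -2 + √2,  -2 - √2

λ = 0, -2 + √2, -2 - √2  (≈ 0, -0.5858, -3.414)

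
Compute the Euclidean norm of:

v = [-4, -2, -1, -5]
6.782

||v||₂ = √((-4)² + (-2)² + (-1)² + (-5)²) = √46 = 6.782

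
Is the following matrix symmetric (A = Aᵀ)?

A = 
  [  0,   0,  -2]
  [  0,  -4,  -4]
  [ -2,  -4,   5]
Yes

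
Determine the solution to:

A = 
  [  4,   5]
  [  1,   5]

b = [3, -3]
Row reduce the augmented matrix [A|b]:
R2 → R2 - (1/4)·R1
REF = 
  [    4,     5,     3]
  [    0,  15/4, -15/4]

Back-substitution:
x₂ = (-15/4) / (15/4) = -1
x₁ = (3 - (5)(-1)) / 4 = 2

x = [2, -1]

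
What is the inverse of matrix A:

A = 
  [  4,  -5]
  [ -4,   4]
det(A) = (4)(4) - (-5)(-4) = -4
For a 2×2 matrix, A⁻¹ = (1/det(A)) · [[d, -b], [-c, a]]
    = (-1/4) · [[4, 5], [4, 4]]

A⁻¹ = 
  [  -1, -5/4]
  [  -1,   -1]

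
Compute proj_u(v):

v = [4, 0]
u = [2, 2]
v·u = (4)(2) + (0)(2) = 8
u·u = (2)² + (2)² = 8
proj_u(v) = (v·u / u·u) × u = (8/8) × u = (1) × u

proj_u(v) = [2, 2]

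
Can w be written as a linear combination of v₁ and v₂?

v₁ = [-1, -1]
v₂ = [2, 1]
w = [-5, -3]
Yes

Form the augmented matrix and row-reduce:
[v₁|v₂|w] = 
  [ -1,   2,  -5]
  [ -1,   1,  -3]
R2 → R2 - (1)·R1
REF = 
  [ -1,   2,  -5]
  [  0,  -1,   2]

No row of the form [0 0 | nonzero], so the system is consistent. Back-substitution gives c₁ = 1, c₂ = -2: w = (1)·v₁ + (-2)·v₂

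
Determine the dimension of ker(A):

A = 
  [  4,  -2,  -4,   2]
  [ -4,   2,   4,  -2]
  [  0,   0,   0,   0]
nullity(A) = 3

Row reduce:
R2 → R2 + (1)·R1
REF = 
  [  4,  -2,  -4,   2]
  [  0,   0,   0,   0]
  [  0,   0,   0,   0]
Pivot columns: 1 → 1 pivot.
rank(A) = 1, so nullity(A) = 4 - 1 = 3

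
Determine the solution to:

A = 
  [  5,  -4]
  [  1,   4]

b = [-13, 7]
x = [-1, 2]

Row reduce the augmented matrix [A|b]:
R2 → R2 - (1/5)·R1
REF = 
  [   5,   -4,  -13]
  [   0, 24/5, 48/5]

Back-substitution:
x₂ = (48/5) / (24/5) = 2
x₁ = (-13 - (-4)(2)) / 5 = -1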